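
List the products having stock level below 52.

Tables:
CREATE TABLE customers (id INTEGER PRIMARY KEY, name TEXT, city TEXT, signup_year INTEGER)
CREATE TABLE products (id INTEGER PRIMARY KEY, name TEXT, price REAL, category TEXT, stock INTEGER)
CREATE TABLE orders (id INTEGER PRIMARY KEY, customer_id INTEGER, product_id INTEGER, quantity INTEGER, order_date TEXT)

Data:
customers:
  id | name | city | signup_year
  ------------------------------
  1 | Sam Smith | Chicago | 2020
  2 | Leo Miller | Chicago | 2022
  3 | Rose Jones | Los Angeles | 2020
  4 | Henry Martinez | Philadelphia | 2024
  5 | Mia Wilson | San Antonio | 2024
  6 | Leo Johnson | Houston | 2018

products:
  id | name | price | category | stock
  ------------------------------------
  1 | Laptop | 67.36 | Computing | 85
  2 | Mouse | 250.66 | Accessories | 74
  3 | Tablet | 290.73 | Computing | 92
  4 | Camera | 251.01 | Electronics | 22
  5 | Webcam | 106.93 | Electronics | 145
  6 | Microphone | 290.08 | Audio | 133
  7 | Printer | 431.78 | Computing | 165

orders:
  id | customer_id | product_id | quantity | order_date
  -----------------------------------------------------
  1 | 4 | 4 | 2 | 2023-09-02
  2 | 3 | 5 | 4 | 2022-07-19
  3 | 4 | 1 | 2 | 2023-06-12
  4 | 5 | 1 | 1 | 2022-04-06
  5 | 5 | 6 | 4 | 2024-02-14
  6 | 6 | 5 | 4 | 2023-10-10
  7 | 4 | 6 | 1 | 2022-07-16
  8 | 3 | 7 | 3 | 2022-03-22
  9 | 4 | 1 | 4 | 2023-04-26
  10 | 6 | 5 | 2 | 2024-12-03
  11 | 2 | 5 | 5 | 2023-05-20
SELECT name, stock FROM products WHERE stock < 52

Execution result:
name | stock
Camera | 22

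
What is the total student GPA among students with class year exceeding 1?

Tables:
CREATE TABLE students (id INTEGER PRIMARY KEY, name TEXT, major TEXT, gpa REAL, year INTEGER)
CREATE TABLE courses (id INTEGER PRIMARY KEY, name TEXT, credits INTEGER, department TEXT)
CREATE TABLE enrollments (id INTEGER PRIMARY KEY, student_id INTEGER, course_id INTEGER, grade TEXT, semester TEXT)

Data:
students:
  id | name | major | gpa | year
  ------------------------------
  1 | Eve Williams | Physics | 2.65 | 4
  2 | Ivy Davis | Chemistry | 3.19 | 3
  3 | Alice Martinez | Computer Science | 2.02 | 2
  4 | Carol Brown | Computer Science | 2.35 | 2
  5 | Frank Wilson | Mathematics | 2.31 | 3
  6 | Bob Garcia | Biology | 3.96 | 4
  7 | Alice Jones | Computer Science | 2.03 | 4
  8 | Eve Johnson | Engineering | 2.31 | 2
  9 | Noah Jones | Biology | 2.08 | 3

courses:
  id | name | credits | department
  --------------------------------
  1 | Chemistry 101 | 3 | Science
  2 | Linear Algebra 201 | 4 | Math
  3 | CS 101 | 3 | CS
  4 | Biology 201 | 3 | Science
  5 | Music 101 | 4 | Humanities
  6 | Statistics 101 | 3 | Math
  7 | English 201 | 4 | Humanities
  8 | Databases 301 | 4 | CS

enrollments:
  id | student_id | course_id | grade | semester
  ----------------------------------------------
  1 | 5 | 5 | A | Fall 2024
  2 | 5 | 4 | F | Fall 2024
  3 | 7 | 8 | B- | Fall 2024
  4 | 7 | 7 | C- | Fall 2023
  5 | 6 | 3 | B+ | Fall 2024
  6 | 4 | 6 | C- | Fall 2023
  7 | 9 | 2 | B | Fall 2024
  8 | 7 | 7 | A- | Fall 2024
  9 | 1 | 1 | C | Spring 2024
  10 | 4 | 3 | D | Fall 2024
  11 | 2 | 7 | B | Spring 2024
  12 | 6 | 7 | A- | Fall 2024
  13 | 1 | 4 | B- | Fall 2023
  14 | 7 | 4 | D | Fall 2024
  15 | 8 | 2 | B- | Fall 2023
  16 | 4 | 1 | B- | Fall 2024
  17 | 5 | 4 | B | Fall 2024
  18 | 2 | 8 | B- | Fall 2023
SELECT SUM(gpa) FROM students WHERE year > 1

Execution result:
22.90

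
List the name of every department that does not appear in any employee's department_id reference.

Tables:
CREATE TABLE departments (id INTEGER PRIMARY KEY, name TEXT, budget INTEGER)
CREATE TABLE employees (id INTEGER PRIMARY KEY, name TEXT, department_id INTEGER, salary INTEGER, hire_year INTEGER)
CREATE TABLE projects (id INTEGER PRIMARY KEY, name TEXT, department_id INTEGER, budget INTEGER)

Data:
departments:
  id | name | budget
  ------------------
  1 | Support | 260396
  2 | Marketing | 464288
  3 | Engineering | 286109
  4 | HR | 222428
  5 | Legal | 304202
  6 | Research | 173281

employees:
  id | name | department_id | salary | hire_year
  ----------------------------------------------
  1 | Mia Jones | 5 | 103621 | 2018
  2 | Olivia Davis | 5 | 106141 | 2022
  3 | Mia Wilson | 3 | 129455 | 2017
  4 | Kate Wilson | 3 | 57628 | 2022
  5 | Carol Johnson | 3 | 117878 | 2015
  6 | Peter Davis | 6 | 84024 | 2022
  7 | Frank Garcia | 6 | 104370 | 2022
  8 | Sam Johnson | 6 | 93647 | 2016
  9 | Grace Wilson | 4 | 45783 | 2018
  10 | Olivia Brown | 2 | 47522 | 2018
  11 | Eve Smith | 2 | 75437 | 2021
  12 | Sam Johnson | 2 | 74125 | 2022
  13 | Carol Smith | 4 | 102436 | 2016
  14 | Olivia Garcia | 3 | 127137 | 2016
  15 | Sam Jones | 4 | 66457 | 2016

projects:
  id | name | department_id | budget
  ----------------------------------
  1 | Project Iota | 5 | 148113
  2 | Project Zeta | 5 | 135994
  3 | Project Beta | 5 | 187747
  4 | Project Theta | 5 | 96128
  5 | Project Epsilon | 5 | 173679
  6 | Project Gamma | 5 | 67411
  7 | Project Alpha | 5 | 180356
SELECT p.name FROM departments p LEFT JOIN employees c ON c.department_id = p.id WHERE c.id IS NULL

Execution result:
Support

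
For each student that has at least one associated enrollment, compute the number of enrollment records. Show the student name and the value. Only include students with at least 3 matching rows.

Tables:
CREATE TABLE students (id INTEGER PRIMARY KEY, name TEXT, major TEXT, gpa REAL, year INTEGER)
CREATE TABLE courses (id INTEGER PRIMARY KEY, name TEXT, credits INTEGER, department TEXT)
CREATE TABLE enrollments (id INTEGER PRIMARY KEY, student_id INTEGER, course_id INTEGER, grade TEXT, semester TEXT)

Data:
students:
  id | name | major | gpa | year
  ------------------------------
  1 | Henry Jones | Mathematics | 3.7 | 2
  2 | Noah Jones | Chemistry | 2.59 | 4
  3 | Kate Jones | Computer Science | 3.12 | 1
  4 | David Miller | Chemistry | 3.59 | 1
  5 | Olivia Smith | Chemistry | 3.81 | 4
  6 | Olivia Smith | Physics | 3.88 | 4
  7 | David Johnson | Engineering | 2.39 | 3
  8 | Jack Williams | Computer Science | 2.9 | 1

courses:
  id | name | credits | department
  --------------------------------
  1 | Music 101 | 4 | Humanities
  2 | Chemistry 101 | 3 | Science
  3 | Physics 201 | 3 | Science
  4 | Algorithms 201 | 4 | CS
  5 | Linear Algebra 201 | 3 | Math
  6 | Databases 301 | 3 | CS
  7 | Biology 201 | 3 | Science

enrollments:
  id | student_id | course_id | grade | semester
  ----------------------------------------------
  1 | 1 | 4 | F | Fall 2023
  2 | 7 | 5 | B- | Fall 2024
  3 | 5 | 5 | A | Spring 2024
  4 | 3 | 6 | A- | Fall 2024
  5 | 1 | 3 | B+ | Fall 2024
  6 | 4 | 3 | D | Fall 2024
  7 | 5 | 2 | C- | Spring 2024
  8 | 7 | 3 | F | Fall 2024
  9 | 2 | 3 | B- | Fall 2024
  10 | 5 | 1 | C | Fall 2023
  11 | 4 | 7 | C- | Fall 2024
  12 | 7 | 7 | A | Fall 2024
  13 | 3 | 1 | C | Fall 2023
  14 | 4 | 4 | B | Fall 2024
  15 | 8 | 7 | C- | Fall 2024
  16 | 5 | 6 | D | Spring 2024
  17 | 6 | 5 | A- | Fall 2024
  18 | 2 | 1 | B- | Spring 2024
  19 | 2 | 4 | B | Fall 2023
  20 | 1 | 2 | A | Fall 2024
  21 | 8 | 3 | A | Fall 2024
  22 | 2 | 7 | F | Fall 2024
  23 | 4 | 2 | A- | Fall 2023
SELECT p.name, COUNT(*) AS n FROM enrollments c JOIN students p ON c.student_id = p.id GROUP BY p.id, p.name HAVING COUNT(*) >= 3

Execution result:
name | n
Henry Jones | 3
Noah Jones | 4
David Miller | 4
Olivia Smith | 4
David Johnson | 3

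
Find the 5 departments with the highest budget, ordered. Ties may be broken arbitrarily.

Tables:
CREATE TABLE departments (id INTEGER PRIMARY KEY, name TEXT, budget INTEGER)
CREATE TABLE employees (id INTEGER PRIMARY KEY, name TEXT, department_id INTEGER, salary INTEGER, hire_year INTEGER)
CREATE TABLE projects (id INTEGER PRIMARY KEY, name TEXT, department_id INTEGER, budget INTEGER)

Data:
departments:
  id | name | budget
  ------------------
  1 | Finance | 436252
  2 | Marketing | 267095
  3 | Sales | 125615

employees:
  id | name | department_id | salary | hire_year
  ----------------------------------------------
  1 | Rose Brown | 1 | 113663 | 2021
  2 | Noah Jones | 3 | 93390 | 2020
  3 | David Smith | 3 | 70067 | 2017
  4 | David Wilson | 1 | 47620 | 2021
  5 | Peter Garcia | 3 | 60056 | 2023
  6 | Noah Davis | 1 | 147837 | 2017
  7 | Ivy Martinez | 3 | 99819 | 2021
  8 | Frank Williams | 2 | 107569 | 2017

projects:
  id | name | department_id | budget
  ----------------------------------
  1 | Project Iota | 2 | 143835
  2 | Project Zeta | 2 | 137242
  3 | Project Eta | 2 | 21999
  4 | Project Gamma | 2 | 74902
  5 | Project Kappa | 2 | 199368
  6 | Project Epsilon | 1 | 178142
SELECT name, budget FROM departments ORDER BY budget DESC LIMIT 5

Execution result:
name | budget
Finance | 436252
Marketing | 267095
Sales | 125615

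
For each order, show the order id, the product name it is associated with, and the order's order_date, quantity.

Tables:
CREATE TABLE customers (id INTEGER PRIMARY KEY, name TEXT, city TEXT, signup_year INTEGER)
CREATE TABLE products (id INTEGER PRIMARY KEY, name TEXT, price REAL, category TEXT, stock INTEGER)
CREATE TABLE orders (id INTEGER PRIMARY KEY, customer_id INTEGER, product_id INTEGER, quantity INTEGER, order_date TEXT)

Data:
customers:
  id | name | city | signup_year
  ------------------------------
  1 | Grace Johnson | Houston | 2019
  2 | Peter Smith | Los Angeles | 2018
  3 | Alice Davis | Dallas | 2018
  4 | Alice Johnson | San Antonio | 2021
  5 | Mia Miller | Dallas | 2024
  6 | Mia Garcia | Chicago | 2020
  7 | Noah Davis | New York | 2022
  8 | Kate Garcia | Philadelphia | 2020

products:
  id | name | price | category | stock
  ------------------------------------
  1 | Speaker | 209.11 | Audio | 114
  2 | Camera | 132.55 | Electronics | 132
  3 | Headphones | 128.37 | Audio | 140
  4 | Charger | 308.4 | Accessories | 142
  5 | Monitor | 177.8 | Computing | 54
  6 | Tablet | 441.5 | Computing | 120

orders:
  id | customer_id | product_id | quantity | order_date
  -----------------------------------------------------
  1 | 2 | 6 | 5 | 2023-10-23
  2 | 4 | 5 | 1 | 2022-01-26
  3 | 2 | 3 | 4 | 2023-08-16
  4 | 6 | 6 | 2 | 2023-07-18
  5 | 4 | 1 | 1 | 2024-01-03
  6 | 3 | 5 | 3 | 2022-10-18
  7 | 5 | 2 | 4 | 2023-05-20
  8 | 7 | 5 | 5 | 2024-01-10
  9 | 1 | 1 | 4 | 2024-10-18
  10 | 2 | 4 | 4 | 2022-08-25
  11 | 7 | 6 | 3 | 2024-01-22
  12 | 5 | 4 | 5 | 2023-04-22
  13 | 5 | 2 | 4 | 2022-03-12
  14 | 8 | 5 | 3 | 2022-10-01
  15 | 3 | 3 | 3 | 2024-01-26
SELECT c.id, p.name AS product, c.order_date, c.quantity FROM orders c JOIN products p ON c.product_id = p.id

Execution result:
id | product | order_date | quantity
1 | Tablet | 2023-10-23 | 5
2 | Monitor | 2022-01-26 | 1
3 | Headphones | 2023-08-16 | 4
4 | Tablet | 2023-07-18 | 2
5 | Speaker | 2024-01-03 | 1
6 | Monitor | 2022-10-18 | 3
7 | Camera | 2023-05-20 | 4
8 | Monitor | 2024-01-10 | 5
9 | Speaker | 2024-10-18 | 4
10 | Charger | 2022-08-25 | 4
11 | Tablet | 2024-01-22 | 3
12 | Charger | 2023-04-22 | 5
13 | Camera | 2022-03-12 | 4
14 | Monitor | 2022-10-01 | 3
15 | Headphones | 2024-01-26 | 3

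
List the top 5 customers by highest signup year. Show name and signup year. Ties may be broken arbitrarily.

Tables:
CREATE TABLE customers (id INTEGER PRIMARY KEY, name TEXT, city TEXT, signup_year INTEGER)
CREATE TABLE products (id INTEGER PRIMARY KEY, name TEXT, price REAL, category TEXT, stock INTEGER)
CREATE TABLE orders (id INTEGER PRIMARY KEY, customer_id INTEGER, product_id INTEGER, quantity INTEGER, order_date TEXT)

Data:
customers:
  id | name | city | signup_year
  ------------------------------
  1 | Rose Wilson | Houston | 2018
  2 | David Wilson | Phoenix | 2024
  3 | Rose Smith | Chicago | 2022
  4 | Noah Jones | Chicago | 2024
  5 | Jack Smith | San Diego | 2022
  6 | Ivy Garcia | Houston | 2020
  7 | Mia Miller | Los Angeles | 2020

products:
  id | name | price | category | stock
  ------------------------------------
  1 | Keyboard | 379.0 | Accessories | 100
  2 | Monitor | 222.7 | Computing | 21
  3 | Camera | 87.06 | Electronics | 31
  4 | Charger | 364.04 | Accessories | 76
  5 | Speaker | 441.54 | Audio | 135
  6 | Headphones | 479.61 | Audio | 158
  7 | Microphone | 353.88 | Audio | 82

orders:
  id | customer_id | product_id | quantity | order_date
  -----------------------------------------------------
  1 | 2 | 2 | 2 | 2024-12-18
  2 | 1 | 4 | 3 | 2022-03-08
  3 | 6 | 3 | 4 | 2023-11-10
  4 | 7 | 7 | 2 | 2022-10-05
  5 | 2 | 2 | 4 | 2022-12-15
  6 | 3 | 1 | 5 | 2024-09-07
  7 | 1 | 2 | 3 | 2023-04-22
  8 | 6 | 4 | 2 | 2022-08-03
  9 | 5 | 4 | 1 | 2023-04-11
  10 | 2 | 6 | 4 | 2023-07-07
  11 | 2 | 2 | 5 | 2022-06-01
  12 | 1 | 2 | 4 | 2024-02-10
SELECT name, signup_year FROM customers ORDER BY signup_year DESC LIMIT 5

Execution result:
name | signup_year
David Wilson | 2024
Noah Jones | 2024
Rose Smith | 2022
Jack Smith | 2022
Ivy Garcia | 2020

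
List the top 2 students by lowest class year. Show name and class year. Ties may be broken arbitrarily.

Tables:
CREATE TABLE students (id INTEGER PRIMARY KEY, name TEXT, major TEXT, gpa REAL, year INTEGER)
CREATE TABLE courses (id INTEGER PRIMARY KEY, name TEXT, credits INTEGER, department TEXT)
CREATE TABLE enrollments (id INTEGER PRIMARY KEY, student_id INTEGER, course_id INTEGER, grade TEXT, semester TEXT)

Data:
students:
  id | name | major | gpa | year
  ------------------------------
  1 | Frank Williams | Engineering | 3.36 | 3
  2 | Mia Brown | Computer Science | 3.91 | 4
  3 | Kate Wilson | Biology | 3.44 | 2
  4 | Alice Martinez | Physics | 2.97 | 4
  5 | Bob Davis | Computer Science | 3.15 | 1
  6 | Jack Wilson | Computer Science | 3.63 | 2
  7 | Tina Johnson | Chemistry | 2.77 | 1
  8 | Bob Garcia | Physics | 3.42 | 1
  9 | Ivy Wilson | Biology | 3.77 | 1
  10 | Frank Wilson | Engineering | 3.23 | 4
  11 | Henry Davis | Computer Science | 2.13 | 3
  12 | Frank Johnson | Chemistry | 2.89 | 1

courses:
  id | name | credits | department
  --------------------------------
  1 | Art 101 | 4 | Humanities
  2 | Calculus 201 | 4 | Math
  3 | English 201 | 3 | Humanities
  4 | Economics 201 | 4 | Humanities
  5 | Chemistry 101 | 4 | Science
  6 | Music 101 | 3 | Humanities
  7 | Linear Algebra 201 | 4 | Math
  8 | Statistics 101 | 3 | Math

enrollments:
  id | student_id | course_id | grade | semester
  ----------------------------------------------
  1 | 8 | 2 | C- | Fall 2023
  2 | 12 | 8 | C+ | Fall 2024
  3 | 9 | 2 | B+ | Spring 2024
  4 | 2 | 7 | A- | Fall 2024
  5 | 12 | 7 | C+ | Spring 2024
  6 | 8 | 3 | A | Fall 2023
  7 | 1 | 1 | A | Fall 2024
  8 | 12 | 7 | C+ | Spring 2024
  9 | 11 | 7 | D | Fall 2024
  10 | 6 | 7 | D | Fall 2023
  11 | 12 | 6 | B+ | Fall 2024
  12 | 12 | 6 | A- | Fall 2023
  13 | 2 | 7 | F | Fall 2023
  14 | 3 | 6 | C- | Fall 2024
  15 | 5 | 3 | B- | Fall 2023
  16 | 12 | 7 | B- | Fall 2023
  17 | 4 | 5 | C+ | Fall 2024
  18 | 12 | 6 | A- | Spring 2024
SELECT name, year FROM students ORDER BY year ASC LIMIT 2

Execution result:
name | year
Bob Davis | 1
Tina Johnson | 1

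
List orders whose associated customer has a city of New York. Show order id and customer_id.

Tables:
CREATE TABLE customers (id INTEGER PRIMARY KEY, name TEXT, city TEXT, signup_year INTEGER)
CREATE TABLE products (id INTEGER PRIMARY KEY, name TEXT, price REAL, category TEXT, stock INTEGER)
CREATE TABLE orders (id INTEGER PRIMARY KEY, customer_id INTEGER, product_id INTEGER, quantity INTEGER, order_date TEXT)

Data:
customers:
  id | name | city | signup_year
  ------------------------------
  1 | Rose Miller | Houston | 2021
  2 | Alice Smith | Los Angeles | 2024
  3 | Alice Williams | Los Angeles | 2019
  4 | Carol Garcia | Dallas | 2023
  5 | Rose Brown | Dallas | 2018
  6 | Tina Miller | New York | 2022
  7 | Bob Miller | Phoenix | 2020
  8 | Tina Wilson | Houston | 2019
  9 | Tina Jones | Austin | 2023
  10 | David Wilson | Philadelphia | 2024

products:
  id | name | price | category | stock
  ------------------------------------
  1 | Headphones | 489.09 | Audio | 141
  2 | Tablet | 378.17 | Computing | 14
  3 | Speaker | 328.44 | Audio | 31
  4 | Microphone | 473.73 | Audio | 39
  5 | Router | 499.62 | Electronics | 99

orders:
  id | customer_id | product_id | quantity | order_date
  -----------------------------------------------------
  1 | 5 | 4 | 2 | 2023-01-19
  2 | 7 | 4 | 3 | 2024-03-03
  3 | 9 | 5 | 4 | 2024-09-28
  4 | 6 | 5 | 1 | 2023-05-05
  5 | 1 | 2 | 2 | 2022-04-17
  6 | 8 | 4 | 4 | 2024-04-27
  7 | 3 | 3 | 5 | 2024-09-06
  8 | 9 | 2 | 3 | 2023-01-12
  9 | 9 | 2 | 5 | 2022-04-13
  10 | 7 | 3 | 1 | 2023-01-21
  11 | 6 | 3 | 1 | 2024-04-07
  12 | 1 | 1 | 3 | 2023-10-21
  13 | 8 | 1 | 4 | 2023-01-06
SELECT id, customer_id FROM orders WHERE customer_id IN (SELECT id FROM customers WHERE city = 'New York')

Execution result:
id | customer_id
4 | 6
11 | 6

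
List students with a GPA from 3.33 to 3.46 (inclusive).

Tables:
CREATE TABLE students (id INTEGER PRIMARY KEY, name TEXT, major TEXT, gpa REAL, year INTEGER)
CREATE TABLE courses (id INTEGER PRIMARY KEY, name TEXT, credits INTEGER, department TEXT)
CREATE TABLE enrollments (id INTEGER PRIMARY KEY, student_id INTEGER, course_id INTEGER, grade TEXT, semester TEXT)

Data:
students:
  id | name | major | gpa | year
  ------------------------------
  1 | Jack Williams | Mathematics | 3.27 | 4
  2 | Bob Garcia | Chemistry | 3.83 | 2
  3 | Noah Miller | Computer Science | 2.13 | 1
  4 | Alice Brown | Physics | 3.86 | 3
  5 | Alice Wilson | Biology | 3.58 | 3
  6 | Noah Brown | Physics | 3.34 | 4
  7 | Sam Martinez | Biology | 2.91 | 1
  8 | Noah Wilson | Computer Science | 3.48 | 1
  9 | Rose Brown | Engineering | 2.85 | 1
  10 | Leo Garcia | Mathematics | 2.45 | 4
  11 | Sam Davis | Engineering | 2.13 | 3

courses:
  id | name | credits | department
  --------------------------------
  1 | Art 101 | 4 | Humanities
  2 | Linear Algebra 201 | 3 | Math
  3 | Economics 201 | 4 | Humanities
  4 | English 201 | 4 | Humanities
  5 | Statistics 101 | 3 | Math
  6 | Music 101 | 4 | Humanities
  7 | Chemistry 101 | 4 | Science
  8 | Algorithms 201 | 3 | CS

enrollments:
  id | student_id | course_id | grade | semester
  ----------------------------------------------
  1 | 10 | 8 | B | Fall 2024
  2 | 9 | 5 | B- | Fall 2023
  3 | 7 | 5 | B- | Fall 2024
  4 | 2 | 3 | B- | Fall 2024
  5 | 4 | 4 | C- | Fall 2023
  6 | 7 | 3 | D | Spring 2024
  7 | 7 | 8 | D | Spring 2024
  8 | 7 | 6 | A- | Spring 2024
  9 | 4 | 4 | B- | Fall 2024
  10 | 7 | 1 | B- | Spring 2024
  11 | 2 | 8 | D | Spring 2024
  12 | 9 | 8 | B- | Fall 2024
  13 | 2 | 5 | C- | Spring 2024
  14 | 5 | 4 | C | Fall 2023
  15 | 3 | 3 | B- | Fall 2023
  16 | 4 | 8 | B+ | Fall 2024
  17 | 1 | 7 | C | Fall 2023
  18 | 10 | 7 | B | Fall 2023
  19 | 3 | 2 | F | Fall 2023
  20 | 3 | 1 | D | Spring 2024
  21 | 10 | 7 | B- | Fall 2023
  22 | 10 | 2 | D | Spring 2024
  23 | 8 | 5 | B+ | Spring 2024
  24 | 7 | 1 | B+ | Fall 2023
SELECT name, gpa FROM students WHERE gpa BETWEEN 3.33 AND 3.46

Execution result:
name | gpa
Noah Brown | 3.34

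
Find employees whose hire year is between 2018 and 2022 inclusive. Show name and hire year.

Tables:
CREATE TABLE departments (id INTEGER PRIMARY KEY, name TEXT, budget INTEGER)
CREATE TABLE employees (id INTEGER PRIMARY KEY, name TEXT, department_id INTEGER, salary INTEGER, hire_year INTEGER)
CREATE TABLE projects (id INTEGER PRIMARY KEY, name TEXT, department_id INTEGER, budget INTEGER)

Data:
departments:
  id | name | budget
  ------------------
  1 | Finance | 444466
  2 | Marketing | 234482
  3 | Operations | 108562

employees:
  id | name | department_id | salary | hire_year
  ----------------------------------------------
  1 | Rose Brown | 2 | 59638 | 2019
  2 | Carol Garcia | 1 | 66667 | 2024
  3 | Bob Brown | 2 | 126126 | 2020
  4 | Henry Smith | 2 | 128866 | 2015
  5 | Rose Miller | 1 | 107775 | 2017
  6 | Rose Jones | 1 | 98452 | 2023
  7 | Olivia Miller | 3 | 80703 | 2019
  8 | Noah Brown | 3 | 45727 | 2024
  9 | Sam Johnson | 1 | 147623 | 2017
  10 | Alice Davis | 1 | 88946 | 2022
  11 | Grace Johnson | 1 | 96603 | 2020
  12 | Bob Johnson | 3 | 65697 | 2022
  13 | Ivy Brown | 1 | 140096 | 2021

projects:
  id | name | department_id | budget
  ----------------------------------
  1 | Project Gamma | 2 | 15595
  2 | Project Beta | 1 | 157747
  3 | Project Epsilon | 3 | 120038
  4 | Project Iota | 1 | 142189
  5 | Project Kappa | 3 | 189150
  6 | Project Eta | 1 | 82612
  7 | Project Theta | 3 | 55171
SELECT name, hire_year FROM employees WHERE hire_year BETWEEN 2018 AND 2022

Execution result:
name | hire_year
Rose Brown | 2019
Bob Brown | 2020
Olivia Miller | 2019
Alice Davis | 2022
Grace Johnson | 2020
Bob Johnson | 2022
Ivy Brown | 2021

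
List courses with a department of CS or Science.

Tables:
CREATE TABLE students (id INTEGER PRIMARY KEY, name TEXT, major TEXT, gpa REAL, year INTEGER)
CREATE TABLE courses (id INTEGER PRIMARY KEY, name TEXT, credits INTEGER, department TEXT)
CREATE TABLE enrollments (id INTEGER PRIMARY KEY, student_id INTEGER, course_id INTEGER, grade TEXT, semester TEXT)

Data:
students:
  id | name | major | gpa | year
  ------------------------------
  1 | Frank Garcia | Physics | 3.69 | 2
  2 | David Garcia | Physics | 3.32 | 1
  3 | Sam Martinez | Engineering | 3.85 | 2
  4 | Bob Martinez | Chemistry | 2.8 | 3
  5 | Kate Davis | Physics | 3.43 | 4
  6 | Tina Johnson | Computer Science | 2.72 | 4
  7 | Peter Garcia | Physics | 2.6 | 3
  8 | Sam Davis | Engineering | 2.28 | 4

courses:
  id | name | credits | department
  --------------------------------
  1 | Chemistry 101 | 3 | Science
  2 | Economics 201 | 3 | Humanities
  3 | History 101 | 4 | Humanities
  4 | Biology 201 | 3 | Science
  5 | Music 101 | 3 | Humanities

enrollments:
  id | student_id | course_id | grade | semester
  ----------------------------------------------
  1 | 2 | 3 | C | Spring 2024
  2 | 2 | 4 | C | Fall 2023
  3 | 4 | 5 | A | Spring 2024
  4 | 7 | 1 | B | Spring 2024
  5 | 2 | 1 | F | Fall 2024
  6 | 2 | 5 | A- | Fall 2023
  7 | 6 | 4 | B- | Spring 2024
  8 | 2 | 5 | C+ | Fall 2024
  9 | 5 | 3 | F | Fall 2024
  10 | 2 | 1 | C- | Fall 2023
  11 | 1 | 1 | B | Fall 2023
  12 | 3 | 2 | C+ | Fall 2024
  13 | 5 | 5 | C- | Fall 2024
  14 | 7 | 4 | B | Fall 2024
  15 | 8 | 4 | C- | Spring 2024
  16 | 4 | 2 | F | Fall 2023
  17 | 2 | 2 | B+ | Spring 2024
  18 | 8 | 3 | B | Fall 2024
SELECT name, department FROM courses WHERE department IN ('CS', 'Science')

Execution result:
name | department
Chemistry 101 | Science
Biology 201 | Science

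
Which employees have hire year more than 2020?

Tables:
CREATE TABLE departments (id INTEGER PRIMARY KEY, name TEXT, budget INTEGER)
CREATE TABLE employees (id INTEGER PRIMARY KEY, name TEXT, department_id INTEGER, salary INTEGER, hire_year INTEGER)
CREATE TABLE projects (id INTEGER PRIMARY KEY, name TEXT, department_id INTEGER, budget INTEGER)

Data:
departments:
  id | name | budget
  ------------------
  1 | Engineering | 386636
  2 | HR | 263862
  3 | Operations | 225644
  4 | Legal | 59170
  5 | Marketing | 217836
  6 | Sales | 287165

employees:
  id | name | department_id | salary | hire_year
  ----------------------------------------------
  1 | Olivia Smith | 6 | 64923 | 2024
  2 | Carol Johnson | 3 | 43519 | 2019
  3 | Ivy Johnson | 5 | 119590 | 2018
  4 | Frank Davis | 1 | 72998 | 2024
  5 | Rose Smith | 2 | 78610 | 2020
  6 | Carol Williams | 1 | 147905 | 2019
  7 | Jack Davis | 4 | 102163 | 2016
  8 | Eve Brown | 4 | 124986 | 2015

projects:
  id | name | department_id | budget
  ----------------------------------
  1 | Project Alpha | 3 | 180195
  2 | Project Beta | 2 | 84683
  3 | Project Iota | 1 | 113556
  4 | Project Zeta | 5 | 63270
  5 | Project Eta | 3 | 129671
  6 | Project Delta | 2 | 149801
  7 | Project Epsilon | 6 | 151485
SELECT name, hire_year FROM employees WHERE hire_year > 2020

Execution result:
name | hire_year
Olivia Smith | 2024
Frank Davis | 2024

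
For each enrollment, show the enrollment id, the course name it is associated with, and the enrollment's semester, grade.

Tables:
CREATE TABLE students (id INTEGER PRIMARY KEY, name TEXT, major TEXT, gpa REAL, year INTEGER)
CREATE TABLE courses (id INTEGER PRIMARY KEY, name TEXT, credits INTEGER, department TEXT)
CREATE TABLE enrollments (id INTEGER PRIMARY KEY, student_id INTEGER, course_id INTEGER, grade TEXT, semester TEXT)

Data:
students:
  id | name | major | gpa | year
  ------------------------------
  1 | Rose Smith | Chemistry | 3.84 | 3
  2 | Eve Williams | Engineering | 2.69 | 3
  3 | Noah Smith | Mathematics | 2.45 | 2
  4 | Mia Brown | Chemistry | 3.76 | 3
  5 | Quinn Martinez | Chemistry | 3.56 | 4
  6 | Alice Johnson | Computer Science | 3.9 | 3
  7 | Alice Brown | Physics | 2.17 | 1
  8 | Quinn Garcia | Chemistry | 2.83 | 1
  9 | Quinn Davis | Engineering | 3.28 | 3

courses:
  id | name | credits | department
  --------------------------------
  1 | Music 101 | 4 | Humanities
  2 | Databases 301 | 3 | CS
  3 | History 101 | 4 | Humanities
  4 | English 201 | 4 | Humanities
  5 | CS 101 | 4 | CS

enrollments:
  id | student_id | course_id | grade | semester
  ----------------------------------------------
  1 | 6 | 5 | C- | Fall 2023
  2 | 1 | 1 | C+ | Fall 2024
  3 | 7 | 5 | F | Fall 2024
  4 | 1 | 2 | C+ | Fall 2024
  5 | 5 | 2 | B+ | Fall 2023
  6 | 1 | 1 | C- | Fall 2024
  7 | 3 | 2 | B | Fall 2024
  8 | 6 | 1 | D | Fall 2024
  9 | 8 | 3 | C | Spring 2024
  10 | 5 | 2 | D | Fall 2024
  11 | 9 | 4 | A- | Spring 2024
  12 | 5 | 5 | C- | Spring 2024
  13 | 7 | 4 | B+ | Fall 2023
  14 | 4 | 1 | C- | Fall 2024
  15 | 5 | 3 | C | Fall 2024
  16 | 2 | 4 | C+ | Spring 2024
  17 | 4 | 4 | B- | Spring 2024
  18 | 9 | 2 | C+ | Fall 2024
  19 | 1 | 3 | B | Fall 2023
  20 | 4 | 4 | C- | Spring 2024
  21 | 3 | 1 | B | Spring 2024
SELECT c.id, p.name AS course, c.semester, c.grade FROM enrollments c JOIN courses p ON c.course_id = p.id

Execution result:
id | course | semester | grade
1 | CS 101 | Fall 2023 | C-
2 | Music 101 | Fall 2024 | C+
3 | CS 101 | Fall 2024 | F
4 | Databases 301 | Fall 2024 | C+
5 | Databases 301 | Fall 2023 | B+
6 | Music 101 | Fall 2024 | C-
7 | Databases 301 | Fall 2024 | B
8 | Music 101 | Fall 2024 | D
9 | History 101 | Spring 2024 | C
10 | Databases 301 | Fall 2024 | D
11 | English 201 | Spring 2024 | A-
12 | CS 101 | Spring 2024 | C-
13 | English 201 | Fall 2023 | B+
14 | Music 101 | Fall 2024 | C-
15 | History 101 | Fall 2024 | C
16 | English 201 | Spring 2024 | C+
17 | English 201 | Spring 2024 | B-
18 | Databases 301 | Fall 2024 | C+
19 | History 101 | Fall 2023 | B
20 | English 201 | Spring 2024 | C-
21 | Music 101 | Spring 2024 | B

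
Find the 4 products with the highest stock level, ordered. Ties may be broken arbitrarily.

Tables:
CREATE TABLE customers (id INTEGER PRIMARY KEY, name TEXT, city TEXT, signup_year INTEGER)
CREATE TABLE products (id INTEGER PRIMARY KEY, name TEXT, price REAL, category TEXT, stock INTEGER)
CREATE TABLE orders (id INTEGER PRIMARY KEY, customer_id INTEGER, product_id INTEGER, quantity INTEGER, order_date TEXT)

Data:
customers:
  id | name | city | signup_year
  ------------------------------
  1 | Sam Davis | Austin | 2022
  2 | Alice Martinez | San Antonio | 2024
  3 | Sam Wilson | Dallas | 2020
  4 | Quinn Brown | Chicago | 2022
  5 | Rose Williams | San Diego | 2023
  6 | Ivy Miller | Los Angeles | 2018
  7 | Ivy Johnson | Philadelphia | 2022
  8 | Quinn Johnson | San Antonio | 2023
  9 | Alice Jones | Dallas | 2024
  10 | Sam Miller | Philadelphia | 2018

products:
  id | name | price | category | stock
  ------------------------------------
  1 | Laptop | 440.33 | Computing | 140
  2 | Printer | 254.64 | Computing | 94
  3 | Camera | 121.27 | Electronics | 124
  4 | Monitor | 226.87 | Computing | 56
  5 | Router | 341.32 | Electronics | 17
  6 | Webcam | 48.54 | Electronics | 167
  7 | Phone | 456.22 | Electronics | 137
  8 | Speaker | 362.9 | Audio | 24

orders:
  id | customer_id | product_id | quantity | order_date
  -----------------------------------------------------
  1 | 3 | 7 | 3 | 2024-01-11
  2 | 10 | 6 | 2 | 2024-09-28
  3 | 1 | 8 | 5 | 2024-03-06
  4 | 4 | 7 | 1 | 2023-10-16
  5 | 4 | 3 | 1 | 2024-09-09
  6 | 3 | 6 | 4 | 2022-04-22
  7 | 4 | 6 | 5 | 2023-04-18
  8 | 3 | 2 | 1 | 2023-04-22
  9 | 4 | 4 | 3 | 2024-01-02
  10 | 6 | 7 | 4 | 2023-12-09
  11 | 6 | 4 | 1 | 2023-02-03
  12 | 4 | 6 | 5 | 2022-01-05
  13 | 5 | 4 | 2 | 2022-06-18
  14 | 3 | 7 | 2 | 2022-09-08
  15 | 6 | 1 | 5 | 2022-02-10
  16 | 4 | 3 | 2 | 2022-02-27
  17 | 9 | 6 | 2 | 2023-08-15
SELECT name, stock FROM products ORDER BY stock DESC LIMIT 4

Execution result:
name | stock
Webcam | 167
Laptop | 140
Phone | 137
Camera | 124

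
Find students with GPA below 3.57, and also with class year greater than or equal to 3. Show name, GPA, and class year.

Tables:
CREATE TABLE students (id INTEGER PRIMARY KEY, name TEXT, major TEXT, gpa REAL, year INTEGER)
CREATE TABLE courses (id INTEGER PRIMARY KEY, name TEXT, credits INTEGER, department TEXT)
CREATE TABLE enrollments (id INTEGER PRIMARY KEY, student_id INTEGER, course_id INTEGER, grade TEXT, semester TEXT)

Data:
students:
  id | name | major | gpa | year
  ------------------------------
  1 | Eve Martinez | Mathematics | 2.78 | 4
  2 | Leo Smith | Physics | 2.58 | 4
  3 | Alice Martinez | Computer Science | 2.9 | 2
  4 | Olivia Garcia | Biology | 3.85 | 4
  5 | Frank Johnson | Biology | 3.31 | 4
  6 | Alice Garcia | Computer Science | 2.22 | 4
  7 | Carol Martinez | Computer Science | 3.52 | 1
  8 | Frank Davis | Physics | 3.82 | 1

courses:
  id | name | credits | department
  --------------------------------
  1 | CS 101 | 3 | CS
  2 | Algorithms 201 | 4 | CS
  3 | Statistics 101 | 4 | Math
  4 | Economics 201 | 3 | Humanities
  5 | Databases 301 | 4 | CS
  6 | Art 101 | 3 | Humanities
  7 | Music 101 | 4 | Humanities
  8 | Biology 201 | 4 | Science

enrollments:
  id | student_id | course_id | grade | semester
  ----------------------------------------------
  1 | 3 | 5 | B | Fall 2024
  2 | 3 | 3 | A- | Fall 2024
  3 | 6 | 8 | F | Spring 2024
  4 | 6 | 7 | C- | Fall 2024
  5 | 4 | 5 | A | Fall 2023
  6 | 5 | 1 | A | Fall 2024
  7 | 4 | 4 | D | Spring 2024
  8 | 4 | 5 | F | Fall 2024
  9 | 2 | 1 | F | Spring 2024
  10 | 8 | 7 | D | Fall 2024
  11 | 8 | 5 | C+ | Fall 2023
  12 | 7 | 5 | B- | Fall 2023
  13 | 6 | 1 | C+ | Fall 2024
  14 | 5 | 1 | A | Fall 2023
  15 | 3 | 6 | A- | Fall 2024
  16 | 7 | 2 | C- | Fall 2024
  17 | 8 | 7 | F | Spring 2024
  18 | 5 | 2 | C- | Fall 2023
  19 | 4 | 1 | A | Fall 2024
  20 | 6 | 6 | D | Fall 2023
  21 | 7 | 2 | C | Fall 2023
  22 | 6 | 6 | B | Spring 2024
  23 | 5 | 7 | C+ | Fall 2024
SELECT name, gpa, year FROM students WHERE gpa < 3.57 AND year >= 3

Execution result:
name | gpa | year
Eve Martinez | 2.78 | 4
Leo Smith | 2.58 | 4
Frank Johnson | 3.31 | 4
Alice Garcia | 2.22 | 4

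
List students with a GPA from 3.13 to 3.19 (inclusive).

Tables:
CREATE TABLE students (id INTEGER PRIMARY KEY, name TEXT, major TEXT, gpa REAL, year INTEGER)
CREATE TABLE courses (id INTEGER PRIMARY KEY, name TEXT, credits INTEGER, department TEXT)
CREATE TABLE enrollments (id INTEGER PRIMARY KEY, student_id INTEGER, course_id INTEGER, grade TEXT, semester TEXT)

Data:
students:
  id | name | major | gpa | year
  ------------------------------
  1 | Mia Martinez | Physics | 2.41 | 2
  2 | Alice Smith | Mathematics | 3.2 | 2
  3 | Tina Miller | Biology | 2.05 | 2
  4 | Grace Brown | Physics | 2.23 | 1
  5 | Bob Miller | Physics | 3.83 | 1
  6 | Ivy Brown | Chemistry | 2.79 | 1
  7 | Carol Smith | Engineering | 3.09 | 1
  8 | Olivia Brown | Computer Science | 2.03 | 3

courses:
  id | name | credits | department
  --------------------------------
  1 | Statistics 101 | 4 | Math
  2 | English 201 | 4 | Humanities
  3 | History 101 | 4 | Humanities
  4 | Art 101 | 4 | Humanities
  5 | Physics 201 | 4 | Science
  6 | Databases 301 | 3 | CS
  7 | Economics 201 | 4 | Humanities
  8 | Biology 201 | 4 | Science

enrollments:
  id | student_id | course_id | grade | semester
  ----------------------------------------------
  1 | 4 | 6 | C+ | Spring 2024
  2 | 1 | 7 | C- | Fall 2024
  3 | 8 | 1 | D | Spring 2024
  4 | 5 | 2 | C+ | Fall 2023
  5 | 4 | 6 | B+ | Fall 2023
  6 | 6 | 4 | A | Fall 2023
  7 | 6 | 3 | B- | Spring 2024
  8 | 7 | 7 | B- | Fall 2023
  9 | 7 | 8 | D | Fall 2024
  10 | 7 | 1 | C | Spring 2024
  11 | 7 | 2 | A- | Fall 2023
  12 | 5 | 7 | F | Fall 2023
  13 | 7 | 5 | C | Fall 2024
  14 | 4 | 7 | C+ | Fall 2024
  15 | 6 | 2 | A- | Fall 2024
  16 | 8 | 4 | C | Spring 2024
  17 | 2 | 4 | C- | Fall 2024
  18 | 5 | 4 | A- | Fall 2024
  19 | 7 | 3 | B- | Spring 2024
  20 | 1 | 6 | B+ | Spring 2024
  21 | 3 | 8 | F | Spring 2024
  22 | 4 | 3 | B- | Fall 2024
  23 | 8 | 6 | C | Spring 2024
SELECT name, gpa FROM students WHERE gpa BETWEEN 3.13 AND 3.19

Execution result:
(no rows)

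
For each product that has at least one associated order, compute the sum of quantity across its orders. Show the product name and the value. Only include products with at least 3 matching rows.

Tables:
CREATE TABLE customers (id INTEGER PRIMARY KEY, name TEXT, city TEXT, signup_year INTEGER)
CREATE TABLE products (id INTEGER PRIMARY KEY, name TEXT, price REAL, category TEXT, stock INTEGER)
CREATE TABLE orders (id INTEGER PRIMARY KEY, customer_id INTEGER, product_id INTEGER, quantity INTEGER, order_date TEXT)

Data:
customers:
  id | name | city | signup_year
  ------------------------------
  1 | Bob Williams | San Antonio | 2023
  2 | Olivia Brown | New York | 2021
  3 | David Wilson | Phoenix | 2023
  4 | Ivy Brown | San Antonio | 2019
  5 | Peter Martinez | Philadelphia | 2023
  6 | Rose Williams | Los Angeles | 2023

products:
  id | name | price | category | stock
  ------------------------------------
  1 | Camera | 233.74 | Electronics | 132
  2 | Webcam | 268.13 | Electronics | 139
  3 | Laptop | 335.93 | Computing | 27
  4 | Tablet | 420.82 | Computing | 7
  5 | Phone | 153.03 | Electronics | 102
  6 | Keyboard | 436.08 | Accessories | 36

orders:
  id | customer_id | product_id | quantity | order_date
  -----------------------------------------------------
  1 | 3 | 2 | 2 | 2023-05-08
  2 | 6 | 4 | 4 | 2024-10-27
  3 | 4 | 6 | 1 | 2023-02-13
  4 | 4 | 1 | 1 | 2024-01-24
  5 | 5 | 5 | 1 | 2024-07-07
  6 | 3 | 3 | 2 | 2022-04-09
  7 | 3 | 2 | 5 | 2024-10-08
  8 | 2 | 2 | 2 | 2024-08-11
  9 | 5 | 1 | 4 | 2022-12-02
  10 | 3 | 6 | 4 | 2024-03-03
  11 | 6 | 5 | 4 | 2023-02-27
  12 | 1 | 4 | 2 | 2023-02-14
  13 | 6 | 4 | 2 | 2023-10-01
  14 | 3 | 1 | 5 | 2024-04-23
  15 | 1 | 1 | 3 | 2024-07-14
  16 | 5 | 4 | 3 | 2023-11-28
SELECT p.name, SUM(c.quantity) AS sum_quantity FROM orders c JOIN products p ON c.product_id = p.id GROUP BY p.id, p.name HAVING COUNT(*) >= 3

Execution result:
name | sum_quantity
Camera | 13
Webcam | 9
Tablet | 11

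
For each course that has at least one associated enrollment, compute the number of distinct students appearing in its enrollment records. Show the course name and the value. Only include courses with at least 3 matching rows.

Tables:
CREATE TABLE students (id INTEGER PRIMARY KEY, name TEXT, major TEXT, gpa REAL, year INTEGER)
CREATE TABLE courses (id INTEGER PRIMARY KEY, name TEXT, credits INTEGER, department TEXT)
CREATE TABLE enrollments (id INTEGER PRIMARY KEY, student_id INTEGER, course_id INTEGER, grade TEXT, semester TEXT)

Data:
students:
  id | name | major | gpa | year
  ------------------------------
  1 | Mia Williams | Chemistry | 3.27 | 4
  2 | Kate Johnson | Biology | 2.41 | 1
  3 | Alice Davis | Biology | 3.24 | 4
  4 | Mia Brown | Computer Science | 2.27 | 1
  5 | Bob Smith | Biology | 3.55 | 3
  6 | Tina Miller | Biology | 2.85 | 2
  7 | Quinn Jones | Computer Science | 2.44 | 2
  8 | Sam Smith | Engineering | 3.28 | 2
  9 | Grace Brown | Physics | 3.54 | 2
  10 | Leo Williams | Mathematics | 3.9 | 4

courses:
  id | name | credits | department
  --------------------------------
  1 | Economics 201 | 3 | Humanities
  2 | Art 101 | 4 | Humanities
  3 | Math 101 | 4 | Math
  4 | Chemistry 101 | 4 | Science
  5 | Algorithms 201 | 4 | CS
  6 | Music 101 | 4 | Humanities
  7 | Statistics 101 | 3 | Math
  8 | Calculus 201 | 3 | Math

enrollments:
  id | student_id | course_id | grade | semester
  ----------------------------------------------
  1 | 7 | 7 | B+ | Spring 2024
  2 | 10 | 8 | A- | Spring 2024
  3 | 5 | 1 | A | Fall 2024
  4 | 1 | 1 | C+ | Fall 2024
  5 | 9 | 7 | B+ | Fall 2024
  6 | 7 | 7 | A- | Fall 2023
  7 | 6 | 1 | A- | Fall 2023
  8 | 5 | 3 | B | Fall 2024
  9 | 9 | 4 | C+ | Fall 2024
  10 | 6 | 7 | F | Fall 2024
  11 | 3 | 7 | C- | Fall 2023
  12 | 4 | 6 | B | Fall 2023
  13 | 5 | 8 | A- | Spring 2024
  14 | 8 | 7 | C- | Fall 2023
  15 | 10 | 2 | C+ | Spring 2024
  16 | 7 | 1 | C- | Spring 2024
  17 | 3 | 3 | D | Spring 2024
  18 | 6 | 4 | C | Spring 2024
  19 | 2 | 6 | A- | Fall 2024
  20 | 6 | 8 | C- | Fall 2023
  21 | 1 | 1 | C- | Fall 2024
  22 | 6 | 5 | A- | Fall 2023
SELECT p.name, COUNT(DISTINCT c.student_id) AS distinct_student_count FROM enrollments c JOIN courses p ON c.course_id = p.id GROUP BY p.id, p.name HAVING COUNT(*) >= 3

Execution result:
name | distinct_student_count
Economics 201 | 4
Statistics 101 | 5
Calculus 201 | 3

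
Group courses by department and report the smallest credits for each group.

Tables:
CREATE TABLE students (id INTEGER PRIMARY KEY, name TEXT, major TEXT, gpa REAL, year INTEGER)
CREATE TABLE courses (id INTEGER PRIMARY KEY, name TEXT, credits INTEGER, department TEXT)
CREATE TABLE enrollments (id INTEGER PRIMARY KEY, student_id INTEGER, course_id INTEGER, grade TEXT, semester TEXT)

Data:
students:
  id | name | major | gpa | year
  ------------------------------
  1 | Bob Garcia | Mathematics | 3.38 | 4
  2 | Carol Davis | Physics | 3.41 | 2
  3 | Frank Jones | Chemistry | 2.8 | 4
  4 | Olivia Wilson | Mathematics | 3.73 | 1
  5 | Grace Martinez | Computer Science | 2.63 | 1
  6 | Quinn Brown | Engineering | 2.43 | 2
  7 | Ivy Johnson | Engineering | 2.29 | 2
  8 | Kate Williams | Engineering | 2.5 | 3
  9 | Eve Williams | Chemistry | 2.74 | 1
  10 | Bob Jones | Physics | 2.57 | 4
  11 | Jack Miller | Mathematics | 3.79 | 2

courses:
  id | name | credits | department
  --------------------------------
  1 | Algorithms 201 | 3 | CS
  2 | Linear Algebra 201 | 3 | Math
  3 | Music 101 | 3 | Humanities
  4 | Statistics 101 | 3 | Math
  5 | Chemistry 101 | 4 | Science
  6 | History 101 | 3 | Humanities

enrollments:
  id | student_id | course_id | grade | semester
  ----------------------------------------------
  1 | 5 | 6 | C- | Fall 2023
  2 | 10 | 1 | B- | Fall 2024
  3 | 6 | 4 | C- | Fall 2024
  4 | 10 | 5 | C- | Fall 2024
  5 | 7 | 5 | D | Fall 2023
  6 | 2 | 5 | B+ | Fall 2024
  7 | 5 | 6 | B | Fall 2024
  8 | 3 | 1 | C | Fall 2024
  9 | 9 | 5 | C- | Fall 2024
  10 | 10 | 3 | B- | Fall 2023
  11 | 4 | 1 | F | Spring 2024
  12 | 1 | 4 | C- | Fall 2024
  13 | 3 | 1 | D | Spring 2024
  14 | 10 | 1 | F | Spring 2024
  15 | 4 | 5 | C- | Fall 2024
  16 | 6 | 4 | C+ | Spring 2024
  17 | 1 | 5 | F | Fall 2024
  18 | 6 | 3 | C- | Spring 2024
SELECT department, MIN(credits) AS min_credits FROM courses GROUP BY department

Execution result:
department | min_credits
CS | 3
Humanities | 3
Math | 3
Science | 4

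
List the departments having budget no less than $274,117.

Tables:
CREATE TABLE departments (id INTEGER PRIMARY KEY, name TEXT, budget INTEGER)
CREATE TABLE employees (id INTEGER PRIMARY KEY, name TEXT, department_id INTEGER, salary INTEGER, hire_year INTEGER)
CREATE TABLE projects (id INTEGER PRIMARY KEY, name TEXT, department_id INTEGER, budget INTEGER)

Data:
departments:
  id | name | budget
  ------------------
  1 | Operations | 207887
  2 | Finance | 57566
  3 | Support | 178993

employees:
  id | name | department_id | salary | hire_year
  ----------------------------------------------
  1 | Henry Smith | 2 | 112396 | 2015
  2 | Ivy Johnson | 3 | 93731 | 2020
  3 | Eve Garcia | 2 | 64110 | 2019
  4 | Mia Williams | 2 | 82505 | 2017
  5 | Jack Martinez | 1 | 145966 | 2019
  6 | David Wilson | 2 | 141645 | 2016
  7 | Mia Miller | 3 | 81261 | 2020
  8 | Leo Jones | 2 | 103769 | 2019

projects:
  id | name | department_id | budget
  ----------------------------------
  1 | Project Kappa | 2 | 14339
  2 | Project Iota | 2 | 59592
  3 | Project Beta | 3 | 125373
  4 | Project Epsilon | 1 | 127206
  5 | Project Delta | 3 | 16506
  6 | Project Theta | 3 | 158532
SELECT name, budget FROM departments WHERE budget >= 274117

Execution result:
(no rows)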